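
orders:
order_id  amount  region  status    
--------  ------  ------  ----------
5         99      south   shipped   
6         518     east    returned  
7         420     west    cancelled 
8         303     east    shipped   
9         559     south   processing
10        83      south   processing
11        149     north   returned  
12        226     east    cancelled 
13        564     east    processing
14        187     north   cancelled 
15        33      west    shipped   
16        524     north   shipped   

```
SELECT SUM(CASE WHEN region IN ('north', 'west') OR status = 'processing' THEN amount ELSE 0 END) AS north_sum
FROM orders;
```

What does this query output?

order_id=5: ✗
order_id=6: ✗
order_id=7: ✓ → 420
order_id=8: ✗
order_id=9: ✓ → 559
order_id=10: ✓ → 83
order_id=11: ✓ → 149
order_id=12: ✗
order_id=13: ✓ → 564
order_id=14: ✓ → 187
order_id=15: ✓ → 33
order_id=16: ✓ → 524
north_sum = 420 + 559 + 83 + 149 + 564 + 187 + 33 + 524 = 2519

2519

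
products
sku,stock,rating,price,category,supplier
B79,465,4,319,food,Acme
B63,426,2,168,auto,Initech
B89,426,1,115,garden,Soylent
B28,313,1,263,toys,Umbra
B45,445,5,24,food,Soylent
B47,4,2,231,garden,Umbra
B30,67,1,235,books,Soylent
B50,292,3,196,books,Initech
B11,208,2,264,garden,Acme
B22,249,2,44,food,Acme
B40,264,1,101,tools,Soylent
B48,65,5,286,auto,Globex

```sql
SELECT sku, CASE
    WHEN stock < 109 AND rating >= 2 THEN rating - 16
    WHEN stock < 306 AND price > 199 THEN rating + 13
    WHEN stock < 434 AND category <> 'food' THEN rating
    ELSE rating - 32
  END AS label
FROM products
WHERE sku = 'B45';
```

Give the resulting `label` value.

sku = B45: stock=445, rating=5, price=24, category=food, supplier=Soylent.
stock < 109 AND rating >= 2 → false
stock < 306 AND price > 199 → false
stock < 434 AND category <> 'food' → false
No prior WHEN matched → ELSE → -27

-27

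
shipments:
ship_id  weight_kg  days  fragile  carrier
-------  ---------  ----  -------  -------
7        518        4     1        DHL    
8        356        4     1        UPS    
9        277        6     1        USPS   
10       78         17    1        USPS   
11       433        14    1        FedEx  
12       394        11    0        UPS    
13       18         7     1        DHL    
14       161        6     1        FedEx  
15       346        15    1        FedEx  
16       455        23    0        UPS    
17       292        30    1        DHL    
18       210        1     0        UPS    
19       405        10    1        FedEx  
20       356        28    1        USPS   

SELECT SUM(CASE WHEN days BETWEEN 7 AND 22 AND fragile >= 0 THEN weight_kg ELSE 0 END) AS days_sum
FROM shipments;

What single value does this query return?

1674

ship_id=7: ✗
ship_id=8: ✗
ship_id=9: ✗
ship_id=10: ✓ → 78
ship_id=11: ✓ → 433
ship_id=12: ✓ → 394
ship_id=13: ✓ → 18
ship_id=14: ✗
ship_id=15: ✓ → 346
ship_id=16: ✗
ship_id=17: ✗
ship_id=18: ✗
ship_id=19: ✓ → 405
ship_id=20: ✗
days_sum = 78 + 433 + 394 + 18 + 346 + 405 = 1674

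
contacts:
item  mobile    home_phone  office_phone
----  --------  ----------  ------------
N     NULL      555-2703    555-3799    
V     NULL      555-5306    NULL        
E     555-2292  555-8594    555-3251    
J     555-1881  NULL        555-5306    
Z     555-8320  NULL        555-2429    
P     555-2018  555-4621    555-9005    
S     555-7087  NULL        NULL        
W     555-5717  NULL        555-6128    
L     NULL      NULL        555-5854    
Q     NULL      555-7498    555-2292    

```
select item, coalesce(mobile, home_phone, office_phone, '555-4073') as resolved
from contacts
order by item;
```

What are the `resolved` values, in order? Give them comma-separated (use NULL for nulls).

item=E: mobile=555-2292 → 555-2292
item=J: mobile=555-1881 → 555-1881
item=L: mobile=NULL, home_phone=NULL, office_phone=555-5854 → 555-5854
item=N: mobile=NULL, home_phone=555-2703 → 555-2703
item=P: mobile=555-2018 → 555-2018
item=Q: mobile=NULL, home_phone=555-7498 → 555-7498
item=S: mobile=555-7087 → 555-7087
item=V: mobile=NULL, home_phone=555-5306 → 555-5306
item=W: mobile=555-5717 → 555-5717
item=Z: mobile=555-8320 → 555-8320

555-2292, 555-1881, 555-5854, 555-2703, 555-2018, 555-7498, 555-7087, 555-5306, 555-5717, 555-8320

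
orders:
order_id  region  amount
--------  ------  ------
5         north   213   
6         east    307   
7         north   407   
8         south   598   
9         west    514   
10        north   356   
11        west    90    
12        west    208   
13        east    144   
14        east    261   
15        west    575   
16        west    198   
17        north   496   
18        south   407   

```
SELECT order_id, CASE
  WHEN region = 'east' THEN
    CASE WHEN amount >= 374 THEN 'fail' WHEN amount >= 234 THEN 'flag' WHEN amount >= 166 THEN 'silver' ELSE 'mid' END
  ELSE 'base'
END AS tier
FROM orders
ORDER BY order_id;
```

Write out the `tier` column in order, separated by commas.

order_id=5: region='north' → outer ELSE → base
order_id=6: region='east' → inner[amount >= 234] → flag
order_id=7: region='north' → outer ELSE → base
order_id=8: region='south' → outer ELSE → base
order_id=9: region='west' → outer ELSE → base
order_id=10: region='north' → outer ELSE → base
order_id=11: region='west' → outer ELSE → base
order_id=12: region='west' → outer ELSE → base
order_id=13: region='east' → inner[ELSE] → mid
order_id=14: region='east' → inner[amount >= 234] → flag
order_id=15: region='west' → outer ELSE → base
order_id=16: region='west' → outer ELSE → base
order_id=17: region='north' → outer ELSE → base
order_id=18: region='south' → outer ELSE → base

base, flag, base, base, base, base, base, base, mid, flag, base, base, base, base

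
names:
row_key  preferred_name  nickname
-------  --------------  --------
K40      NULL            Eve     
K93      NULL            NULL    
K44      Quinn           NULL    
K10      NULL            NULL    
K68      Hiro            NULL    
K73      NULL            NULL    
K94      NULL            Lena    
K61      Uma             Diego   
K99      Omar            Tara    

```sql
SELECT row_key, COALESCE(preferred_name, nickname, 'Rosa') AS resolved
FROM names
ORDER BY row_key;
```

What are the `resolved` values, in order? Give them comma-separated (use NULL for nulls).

Rosa, Eve, Quinn, Uma, Hiro, Rosa, Rosa, Lena, Omar

row_key=K10: preferred_name=NULL, nickname=NULL, → literal Rosa → Rosa
row_key=K40: preferred_name=NULL, nickname=Eve → Eve
row_key=K44: preferred_name=Quinn → Quinn
row_key=K61: preferred_name=Uma → Uma
row_key=K68: preferred_name=Hiro → Hiro
row_key=K73: preferred_name=NULL, nickname=NULL, → literal Rosa → Rosa
row_key=K93: preferred_name=NULL, nickname=NULL, → literal Rosa → Rosa
row_key=K94: preferred_name=NULL, nickname=Lena → Lena
row_key=K99: preferred_name=Omar → Omar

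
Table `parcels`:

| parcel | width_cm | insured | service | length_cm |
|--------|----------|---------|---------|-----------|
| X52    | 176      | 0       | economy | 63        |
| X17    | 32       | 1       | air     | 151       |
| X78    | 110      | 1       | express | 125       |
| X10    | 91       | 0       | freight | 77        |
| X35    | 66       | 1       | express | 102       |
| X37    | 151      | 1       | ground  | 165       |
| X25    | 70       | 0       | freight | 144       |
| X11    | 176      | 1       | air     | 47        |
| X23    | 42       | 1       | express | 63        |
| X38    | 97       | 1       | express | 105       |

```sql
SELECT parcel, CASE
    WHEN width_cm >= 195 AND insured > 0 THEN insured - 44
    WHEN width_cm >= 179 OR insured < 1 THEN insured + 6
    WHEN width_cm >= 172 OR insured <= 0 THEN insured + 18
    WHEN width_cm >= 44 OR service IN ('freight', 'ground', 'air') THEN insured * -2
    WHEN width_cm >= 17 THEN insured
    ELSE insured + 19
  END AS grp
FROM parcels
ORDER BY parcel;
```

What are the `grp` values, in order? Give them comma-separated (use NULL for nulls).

parcel=X10: width_cm >= 179 OR insured < 1 → 6
parcel=X11: width_cm >= 172 OR insured <= 0 → 19
parcel=X17: width_cm >= 44 OR service IN ('freight', 'ground', 'air') → -2
parcel=X23: width_cm >= 17 → 1
parcel=X25: width_cm >= 179 OR insured < 1 → 6
parcel=X35: width_cm >= 44 OR service IN ('freight', 'ground', 'air') → -2
parcel=X37: width_cm >= 44 OR service IN ('freight', 'ground', 'air') → -2
parcel=X38: width_cm >= 44 OR service IN ('freight', 'ground', 'air') → -2
parcel=X52: width_cm >= 179 OR insured < 1 → 6
parcel=X78: width_cm >= 44 OR service IN ('freight', 'ground', 'air') → -2

6, 19, -2, 1, 6, -2, -2, -2, 6, -2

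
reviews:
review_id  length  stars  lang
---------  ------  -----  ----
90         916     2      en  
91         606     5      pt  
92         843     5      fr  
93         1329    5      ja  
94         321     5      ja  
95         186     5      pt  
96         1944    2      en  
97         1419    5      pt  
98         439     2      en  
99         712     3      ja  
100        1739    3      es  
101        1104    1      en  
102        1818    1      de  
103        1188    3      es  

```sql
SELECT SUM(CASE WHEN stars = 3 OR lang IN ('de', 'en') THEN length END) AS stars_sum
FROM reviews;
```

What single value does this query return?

review_id=90: ✓ → 916
review_id=91: ✗
review_id=92: ✗
review_id=93: ✗
review_id=94: ✗
review_id=95: ✗
review_id=96: ✓ → 1944
review_id=97: ✗
review_id=98: ✓ → 439
review_id=99: ✓ → 712
review_id=100: ✓ → 1739
review_id=101: ✓ → 1104
review_id=102: ✓ → 1818
review_id=103: ✓ → 1188
stars_sum = 916 + 1944 + 439 + 712 + 1739 + 1104 + 1818 + 1188 = 9860

9860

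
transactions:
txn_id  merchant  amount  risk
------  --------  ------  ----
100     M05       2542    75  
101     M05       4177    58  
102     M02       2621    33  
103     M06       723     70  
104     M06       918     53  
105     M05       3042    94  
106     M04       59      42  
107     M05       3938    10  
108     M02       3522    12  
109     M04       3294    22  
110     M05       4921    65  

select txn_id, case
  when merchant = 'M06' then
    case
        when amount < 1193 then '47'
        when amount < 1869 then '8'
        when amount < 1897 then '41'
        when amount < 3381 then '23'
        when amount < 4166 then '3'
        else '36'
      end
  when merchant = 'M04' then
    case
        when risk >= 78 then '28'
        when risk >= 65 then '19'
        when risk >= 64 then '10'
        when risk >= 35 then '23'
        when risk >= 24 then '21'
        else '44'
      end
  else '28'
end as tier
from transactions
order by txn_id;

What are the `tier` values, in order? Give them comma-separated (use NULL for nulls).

txn_id=100: merchant='M05' → outer ELSE → 28
txn_id=101: merchant='M05' → outer ELSE → 28
txn_id=102: merchant='M02' → outer ELSE → 28
txn_id=103: merchant='M06' → inner[amount < 1193] → 47
txn_id=104: merchant='M06' → inner[amount < 1193] → 47
txn_id=105: merchant='M05' → outer ELSE → 28
txn_id=106: merchant='M04' → inner[risk >= 35] → 23
txn_id=107: merchant='M05' → outer ELSE → 28
txn_id=108: merchant='M02' → outer ELSE → 28
txn_id=109: merchant='M04' → inner[ELSE] → 44
txn_id=110: merchant='M05' → outer ELSE → 28

28, 28, 28, 47, 47, 28, 23, 28, 28, 44, 28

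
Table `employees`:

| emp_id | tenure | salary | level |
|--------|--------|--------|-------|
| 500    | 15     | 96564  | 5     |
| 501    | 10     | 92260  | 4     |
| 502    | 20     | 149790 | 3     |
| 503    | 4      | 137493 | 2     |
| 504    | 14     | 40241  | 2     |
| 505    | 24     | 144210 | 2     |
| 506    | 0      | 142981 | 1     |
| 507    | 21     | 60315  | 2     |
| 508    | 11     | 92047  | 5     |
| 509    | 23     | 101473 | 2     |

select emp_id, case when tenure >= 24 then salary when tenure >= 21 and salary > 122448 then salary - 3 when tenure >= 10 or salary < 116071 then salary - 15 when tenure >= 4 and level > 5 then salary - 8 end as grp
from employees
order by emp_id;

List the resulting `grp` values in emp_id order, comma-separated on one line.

96549, 92245, 149775, NULL, 40226, 144210, NULL, 60300, 92032, 101458

emp_id=500: tenure >= 10 or salary < 116071 → 96549
emp_id=501: tenure >= 10 or salary < 116071 → 92245
emp_id=502: tenure >= 10 or salary < 116071 → 149775
emp_id=503: (no match → NULL) → NULL
emp_id=504: tenure >= 10 or salary < 116071 → 40226
emp_id=505: tenure >= 24 → 144210
emp_id=506: (no match → NULL) → NULL
emp_id=507: tenure >= 10 or salary < 116071 → 60300
emp_id=508: tenure >= 10 or salary < 116071 → 92032
emp_id=509: tenure >= 10 or salary < 116071 → 101458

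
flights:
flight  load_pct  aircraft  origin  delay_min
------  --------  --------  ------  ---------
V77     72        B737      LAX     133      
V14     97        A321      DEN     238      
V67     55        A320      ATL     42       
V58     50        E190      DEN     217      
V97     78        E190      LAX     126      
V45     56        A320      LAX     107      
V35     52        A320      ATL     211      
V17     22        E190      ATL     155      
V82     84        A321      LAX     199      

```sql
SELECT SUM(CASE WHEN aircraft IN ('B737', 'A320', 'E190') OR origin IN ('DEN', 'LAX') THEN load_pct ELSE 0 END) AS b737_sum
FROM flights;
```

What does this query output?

flight=V77: ✓ → 72
flight=V14: ✓ → 97
flight=V67: ✓ → 55
flight=V58: ✓ → 50
flight=V97: ✓ → 78
flight=V45: ✓ → 56
flight=V35: ✓ → 52
flight=V17: ✓ → 22
flight=V82: ✓ → 84
b737_sum = 72 + 97 + 55 + 50 + 78 + 56 + 52 + 22 + 84 = 566

566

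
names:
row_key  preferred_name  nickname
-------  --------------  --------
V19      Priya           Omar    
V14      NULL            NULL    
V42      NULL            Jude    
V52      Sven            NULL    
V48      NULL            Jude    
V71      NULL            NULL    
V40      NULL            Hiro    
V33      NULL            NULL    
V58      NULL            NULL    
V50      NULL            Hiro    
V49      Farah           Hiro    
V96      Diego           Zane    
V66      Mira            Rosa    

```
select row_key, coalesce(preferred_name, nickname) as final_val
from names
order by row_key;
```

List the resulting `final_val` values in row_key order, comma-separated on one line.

row_key=V14: preferred_name=NULL, nickname=NULL (all NULL) → NULL
row_key=V19: preferred_name=Priya → Priya
row_key=V33: preferred_name=NULL, nickname=NULL (all NULL) → NULL
row_key=V40: preferred_name=NULL, nickname=Hiro → Hiro
row_key=V42: preferred_name=NULL, nickname=Jude → Jude
row_key=V48: preferred_name=NULL, nickname=Jude → Jude
row_key=V49: preferred_name=Farah → Farah
row_key=V50: preferred_name=NULL, nickname=Hiro → Hiro
row_key=V52: preferred_name=Sven → Sven
row_key=V58: preferred_name=NULL, nickname=NULL (all NULL) → NULL
row_key=V66: preferred_name=Mira → Mira
row_key=V71: preferred_name=NULL, nickname=NULL (all NULL) → NULL
row_key=V96: preferred_name=Diego → Diego

NULL, Priya, NULL, Hiro, Jude, Jude, Farah, Hiro, Sven, NULL, Mira, NULL, Diego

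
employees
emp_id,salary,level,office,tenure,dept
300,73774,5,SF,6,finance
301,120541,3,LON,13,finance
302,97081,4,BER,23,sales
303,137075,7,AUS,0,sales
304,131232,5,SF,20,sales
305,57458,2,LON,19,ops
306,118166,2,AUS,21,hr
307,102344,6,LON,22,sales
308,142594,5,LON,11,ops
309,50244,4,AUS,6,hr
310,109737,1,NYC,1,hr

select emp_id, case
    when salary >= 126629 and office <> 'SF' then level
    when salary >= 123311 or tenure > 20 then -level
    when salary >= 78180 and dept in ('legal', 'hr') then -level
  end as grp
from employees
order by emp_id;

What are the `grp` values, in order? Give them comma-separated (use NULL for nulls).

NULL, NULL, -4, 7, -5, NULL, -2, -6, 5, NULL, -1

emp_id=300: (no match → NULL) → NULL
emp_id=301: (no match → NULL) → NULL
emp_id=302: salary >= 123311 or tenure > 20 → -4
emp_id=303: salary >= 126629 and office <> 'SF' → 7
emp_id=304: salary >= 123311 or tenure > 20 → -5
emp_id=305: (no match → NULL) → NULL
emp_id=306: salary >= 123311 or tenure > 20 → -2
emp_id=307: salary >= 123311 or tenure > 20 → -6
emp_id=308: salary >= 126629 and office <> 'SF' → 5
emp_id=309: (no match → NULL) → NULL
emp_id=310: salary >= 78180 and dept in ('legal', 'hr') → -1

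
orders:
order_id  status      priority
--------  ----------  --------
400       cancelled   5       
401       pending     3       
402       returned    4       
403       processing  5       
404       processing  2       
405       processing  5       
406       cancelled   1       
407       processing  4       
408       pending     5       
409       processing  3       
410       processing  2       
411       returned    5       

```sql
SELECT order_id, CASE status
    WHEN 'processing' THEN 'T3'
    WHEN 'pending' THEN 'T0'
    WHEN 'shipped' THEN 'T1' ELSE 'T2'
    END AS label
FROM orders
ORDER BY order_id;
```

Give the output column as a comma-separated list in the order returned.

T2, T0, T2, T3, T3, T3, T2, T3, T0, T3, T3, T2

order_id=400: ELSE → T2
order_id=401: status='pending' → T0
order_id=402: ELSE → T2
order_id=403: status='processing' → T3
order_id=404: status='processing' → T3
order_id=405: status='processing' → T3
order_id=406: ELSE → T2
order_id=407: status='processing' → T3
order_id=408: status='pending' → T0
order_id=409: status='processing' → T3
order_id=410: status='processing' → T3
order_id=411: ELSE → T2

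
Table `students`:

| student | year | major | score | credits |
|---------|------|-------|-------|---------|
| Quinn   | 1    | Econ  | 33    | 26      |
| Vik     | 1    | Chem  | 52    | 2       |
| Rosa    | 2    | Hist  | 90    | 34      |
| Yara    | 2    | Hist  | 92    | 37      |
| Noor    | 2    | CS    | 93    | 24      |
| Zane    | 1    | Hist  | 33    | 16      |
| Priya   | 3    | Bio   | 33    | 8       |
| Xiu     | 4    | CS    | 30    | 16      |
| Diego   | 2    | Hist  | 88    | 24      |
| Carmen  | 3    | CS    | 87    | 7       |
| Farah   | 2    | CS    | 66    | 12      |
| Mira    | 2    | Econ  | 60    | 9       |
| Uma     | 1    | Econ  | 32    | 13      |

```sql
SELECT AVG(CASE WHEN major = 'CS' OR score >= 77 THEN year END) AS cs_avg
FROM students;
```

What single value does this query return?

2.4285714286

student=Quinn: ✗
student=Vik: ✗
student=Rosa: ✓ → 2
student=Yara: ✓ → 2
student=Noor: ✓ → 2
student=Zane: ✗
student=Priya: ✗
student=Xiu: ✓ → 4
student=Diego: ✓ → 2
student=Carmen: ✓ → 3
student=Farah: ✓ → 2
student=Mira: ✗
student=Uma: ✗
cs_avg = (2 + 2 + 2 + 4 + 2 + 3 + 2) / 7 = 2.4285714286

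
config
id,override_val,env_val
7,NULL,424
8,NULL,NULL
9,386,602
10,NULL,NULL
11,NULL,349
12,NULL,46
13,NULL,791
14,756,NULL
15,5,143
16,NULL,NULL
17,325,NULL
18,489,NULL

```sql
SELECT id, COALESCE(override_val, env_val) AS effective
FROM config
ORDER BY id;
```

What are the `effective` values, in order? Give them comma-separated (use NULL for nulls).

424, NULL, 386, NULL, 349, 46, 791, 756, 5, NULL, 325, 489

id=7: override_val=NULL, env_val=424 → 424
id=8: override_val=NULL, env_val=NULL (all NULL) → NULL
id=9: override_val=386 → 386
id=10: override_val=NULL, env_val=NULL (all NULL) → NULL
id=11: override_val=NULL, env_val=349 → 349
id=12: override_val=NULL, env_val=46 → 46
id=13: override_val=NULL, env_val=791 → 791
id=14: override_val=756 → 756
id=15: override_val=5 → 5
id=16: override_val=NULL, env_val=NULL (all NULL) → NULL
id=17: override_val=325 → 325
id=18: override_val=489 → 489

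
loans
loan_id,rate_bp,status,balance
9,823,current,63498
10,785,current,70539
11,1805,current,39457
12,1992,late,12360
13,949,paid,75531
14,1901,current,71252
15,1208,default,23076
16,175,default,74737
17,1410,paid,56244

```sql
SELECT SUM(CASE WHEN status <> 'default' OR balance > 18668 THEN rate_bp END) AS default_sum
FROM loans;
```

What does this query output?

11048

loan_id=9: ✓ → 823
loan_id=10: ✓ → 785
loan_id=11: ✓ → 1805
loan_id=12: ✓ → 1992
loan_id=13: ✓ → 949
loan_id=14: ✓ → 1901
loan_id=15: ✓ → 1208
loan_id=16: ✓ → 175
loan_id=17: ✓ → 1410
default_sum = 823 + 785 + 1805 + 1992 + 949 + 1901 + 1208 + 175 + 1410 = 11048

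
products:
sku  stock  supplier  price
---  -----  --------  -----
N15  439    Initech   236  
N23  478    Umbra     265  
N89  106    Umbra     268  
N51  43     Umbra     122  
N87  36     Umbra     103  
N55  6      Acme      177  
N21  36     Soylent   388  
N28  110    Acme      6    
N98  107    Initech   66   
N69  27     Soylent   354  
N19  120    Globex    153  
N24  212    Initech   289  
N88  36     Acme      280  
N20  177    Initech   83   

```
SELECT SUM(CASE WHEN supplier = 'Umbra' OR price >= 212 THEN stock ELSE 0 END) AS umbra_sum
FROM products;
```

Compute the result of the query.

sku=N15: ✓ → 439
sku=N23: ✓ → 478
sku=N89: ✓ → 106
sku=N51: ✓ → 43
sku=N87: ✓ → 36
sku=N55: ✗
sku=N21: ✓ → 36
sku=N28: ✗
sku=N98: ✗
sku=N69: ✓ → 27
sku=N19: ✗
sku=N24: ✓ → 212
sku=N88: ✓ → 36
sku=N20: ✗
umbra_sum = 439 + 478 + 106 + 43 + 36 + 36 + 27 + 212 + 36 = 1413

1413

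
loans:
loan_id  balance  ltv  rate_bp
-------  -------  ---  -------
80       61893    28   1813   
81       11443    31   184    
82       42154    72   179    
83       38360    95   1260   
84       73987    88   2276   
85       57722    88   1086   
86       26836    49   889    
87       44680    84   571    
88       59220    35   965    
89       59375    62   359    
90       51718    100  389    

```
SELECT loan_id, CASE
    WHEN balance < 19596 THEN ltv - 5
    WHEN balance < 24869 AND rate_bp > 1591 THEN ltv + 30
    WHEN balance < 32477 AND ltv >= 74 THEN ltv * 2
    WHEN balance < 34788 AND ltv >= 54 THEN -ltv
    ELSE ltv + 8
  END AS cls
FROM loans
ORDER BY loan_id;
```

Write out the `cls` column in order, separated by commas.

36, 26, 80, 103, 96, 96, 57, 92, 43, 70, 108

loan_id=80: ELSE → 36
loan_id=81: balance < 19596 → 26
loan_id=82: ELSE → 80
loan_id=83: ELSE → 103
loan_id=84: ELSE → 96
loan_id=85: ELSE → 96
loan_id=86: ELSE → 57
loan_id=87: ELSE → 92
loan_id=88: ELSE → 43
loan_id=89: ELSE → 70
loan_id=90: ELSE → 108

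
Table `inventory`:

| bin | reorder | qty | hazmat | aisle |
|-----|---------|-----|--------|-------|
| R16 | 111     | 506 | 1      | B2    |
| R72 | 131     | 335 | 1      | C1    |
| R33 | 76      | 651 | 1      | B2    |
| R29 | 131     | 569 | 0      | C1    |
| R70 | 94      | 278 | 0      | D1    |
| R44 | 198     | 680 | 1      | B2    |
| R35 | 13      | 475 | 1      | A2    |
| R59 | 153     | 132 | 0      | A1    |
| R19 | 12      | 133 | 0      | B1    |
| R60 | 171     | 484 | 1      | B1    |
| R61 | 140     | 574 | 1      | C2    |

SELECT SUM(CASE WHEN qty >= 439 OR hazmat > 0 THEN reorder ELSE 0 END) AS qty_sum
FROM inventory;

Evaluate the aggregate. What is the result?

bin=R16: ✓ → 111
bin=R72: ✓ → 131
bin=R33: ✓ → 76
bin=R29: ✓ → 131
bin=R70: ✗
bin=R44: ✓ → 198
bin=R35: ✓ → 13
bin=R59: ✗
bin=R19: ✗
bin=R60: ✓ → 171
bin=R61: ✓ → 140
qty_sum = 111 + 131 + 76 + 131 + 198 + 13 + 171 + 140 = 971

971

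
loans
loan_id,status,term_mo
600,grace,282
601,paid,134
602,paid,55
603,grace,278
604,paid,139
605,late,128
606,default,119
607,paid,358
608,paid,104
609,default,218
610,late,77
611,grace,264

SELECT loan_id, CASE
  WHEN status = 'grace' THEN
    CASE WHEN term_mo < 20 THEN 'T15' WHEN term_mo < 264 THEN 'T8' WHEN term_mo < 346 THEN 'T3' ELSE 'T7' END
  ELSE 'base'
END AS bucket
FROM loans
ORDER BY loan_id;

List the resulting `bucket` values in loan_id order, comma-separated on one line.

T3, base, base, T3, base, base, base, base, base, base, base, T3

loan_id=600: status='grace' → inner[term_mo < 346] → T3
loan_id=601: status='paid' → outer ELSE → base
loan_id=602: status='paid' → outer ELSE → base
loan_id=603: status='grace' → inner[term_mo < 346] → T3
loan_id=604: status='paid' → outer ELSE → base
loan_id=605: status='late' → outer ELSE → base
loan_id=606: status='default' → outer ELSE → base
loan_id=607: status='paid' → outer ELSE → base
loan_id=608: status='paid' → outer ELSE → base
loan_id=609: status='default' → outer ELSE → base
loan_id=610: status='late' → outer ELSE → base
loan_id=611: status='grace' → inner[term_mo < 346] → T3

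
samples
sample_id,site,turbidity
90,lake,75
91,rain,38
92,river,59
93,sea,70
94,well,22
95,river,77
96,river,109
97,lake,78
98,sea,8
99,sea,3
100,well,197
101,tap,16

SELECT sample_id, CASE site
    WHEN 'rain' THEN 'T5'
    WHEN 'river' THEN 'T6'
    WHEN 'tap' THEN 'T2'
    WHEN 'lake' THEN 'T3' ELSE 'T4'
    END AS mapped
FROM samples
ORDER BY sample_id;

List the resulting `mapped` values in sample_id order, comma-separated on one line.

T3, T5, T6, T4, T4, T6, T6, T3, T4, T4, T4, T2

sample_id=90: site='lake' → T3
sample_id=91: site='rain' → T5
sample_id=92: site='river' → T6
sample_id=93: ELSE → T4
sample_id=94: ELSE → T4
sample_id=95: site='river' → T6
sample_id=96: site='river' → T6
sample_id=97: site='lake' → T3
sample_id=98: ELSE → T4
sample_id=99: ELSE → T4
sample_id=100: ELSE → T4
sample_id=101: site='tap' → T2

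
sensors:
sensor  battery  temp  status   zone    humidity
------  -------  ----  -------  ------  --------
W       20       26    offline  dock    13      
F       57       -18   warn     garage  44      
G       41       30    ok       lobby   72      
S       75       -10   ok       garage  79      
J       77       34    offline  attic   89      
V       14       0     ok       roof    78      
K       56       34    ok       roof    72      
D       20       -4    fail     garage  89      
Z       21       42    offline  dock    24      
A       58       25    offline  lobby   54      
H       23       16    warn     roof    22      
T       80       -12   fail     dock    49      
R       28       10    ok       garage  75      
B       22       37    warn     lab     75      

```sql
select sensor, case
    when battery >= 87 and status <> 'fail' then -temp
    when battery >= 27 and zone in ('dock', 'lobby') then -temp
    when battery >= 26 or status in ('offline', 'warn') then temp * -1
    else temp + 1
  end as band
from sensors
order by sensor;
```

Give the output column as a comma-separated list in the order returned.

sensor=A: battery >= 27 and zone in ('dock', 'lobby') → -25
sensor=B: battery >= 26 or status in ('offline', 'warn') → -37
sensor=D: ELSE → -3
sensor=F: battery >= 26 or status in ('offline', 'warn') → 18
sensor=G: battery >= 27 and zone in ('dock', 'lobby') → -30
sensor=H: battery >= 26 or status in ('offline', 'warn') → -16
sensor=J: battery >= 26 or status in ('offline', 'warn') → -34
sensor=K: battery >= 26 or status in ('offline', 'warn') → -34
sensor=R: battery >= 26 or status in ('offline', 'warn') → -10
sensor=S: battery >= 26 or status in ('offline', 'warn') → 10
sensor=T: battery >= 27 and zone in ('dock', 'lobby') → 12
sensor=V: ELSE → 1
sensor=W: battery >= 26 or status in ('offline', 'warn') → -26
sensor=Z: battery >= 26 or status in ('offline', 'warn') → -42

-25, -37, -3, 18, -30, -16, -34, -34, -10, 10, 12, 1, -26, -42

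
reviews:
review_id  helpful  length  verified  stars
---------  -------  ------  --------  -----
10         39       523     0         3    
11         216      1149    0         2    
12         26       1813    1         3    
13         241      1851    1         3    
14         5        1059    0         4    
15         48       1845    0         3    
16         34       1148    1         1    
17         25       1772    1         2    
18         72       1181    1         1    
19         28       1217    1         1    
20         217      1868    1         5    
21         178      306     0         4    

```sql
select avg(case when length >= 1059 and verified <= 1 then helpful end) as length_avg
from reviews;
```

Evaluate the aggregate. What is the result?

91.2

review_id=10: ✗
review_id=11: ✓ → 216
review_id=12: ✓ → 26
review_id=13: ✓ → 241
review_id=14: ✓ → 5
review_id=15: ✓ → 48
review_id=16: ✓ → 34
review_id=17: ✓ → 25
review_id=18: ✓ → 72
review_id=19: ✓ → 28
review_id=20: ✓ → 217
review_id=21: ✗
length_avg = (216 + 26 + 241 + 5 + 48 + 34 + 25 + 72 + 28 + 217) / 10 = 91.2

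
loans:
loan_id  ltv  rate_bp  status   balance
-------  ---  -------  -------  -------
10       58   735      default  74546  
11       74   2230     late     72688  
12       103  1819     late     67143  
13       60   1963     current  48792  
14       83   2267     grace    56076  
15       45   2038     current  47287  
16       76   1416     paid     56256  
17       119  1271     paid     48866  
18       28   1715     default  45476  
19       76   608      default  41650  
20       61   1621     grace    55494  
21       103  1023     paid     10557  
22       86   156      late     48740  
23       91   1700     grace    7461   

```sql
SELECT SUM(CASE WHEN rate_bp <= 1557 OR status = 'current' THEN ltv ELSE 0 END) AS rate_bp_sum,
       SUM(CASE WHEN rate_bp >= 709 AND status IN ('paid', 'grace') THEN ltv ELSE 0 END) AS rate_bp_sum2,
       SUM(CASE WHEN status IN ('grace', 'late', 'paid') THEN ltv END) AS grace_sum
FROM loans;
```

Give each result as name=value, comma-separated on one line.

rate_bp_sum=623, rate_bp_sum2=533, grace_sum=796

[rate_bp_sum: rate_bp <= 1557 OR status = 'current']
loan_id=10: ✓ → 58
loan_id=11: ✗
loan_id=12: ✗
loan_id=13: ✓ → 60
loan_id=14: ✗
loan_id=15: ✓ → 45
loan_id=16: ✓ → 76
loan_id=17: ✓ → 119
loan_id=18: ✗
loan_id=19: ✓ → 76
loan_id=20: ✗
loan_id=21: ✓ → 103
loan_id=22: ✓ → 86
loan_id=23: ✗
rate_bp_sum = 58 + 60 + 45 + 76 + 119 + 76 + 103 + 86 = 623
—
[rate_bp_sum2: rate_bp >= 709 AND status IN ('paid', 'grace')]
loan_id=10: ✗
loan_id=11: ✗
loan_id=12: ✗
loan_id=13: ✗
loan_id=14: ✓ → 83
loan_id=15: ✗
loan_id=16: ✓ → 76
loan_id=17: ✓ → 119
loan_id=18: ✗
loan_id=19: ✗
loan_id=20: ✓ → 61
loan_id=21: ✓ → 103
loan_id=22: ✗
loan_id=23: ✓ → 91
rate_bp_sum2 = 83 + 76 + 119 + 61 + 103 + 91 = 533
—
[grace_sum: status IN ('grace', 'late', 'paid')]
loan_id=10: ✗
loan_id=11: ✓ → 74
loan_id=12: ✓ → 103
loan_id=13: ✗
loan_id=14: ✓ → 83
loan_id=15: ✗
loan_id=16: ✓ → 76
loan_id=17: ✓ → 119
loan_id=18: ✗
loan_id=19: ✗
loan_id=20: ✓ → 61
loan_id=21: ✓ → 103
loan_id=22: ✓ → 86
loan_id=23: ✓ → 91
grace_sum = 74 + 103 + 83 + 76 + 119 + 61 + 103 + 86 + 91 = 796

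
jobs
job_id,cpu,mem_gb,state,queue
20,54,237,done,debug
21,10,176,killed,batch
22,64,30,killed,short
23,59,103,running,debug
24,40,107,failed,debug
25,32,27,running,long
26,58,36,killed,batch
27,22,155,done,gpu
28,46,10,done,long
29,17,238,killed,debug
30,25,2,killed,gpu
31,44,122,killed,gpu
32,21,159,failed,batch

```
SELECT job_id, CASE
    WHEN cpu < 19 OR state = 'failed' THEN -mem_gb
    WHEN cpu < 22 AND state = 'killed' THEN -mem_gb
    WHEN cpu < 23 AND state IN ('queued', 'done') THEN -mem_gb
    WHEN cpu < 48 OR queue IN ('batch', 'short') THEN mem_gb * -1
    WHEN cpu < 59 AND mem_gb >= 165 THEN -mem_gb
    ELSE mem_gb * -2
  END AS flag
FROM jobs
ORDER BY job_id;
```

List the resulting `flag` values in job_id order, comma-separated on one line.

-237, -176, -30, -206, -107, -27, -36, -155, -10, -238, -2, -122, -159

job_id=20: cpu < 59 AND mem_gb >= 165 → -237
job_id=21: cpu < 19 OR state = 'failed' → -176
job_id=22: cpu < 48 OR queue IN ('batch', 'short') → -30
job_id=23: ELSE → -206
job_id=24: cpu < 19 OR state = 'failed' → -107
job_id=25: cpu < 48 OR queue IN ('batch', 'short') → -27
job_id=26: cpu < 48 OR queue IN ('batch', 'short') → -36
job_id=27: cpu < 23 AND state IN ('queued', 'done') → -155
job_id=28: cpu < 48 OR queue IN ('batch', 'short') → -10
job_id=29: cpu < 19 OR state = 'failed' → -238
job_id=30: cpu < 48 OR queue IN ('batch', 'short') → -2
job_id=31: cpu < 48 OR queue IN ('batch', 'short') → -122
job_id=32: cpu < 19 OR state = 'failed' → -159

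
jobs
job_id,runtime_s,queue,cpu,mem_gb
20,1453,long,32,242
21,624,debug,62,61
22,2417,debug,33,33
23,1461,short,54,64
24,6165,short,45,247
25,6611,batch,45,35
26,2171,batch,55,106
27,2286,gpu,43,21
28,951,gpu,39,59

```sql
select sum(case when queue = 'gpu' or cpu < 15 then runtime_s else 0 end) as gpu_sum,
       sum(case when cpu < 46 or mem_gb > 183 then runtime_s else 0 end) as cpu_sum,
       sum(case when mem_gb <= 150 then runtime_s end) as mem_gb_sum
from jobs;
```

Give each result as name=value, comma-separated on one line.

gpu_sum=3237, cpu_sum=19883, mem_gb_sum=16521

[gpu_sum: queue = 'gpu' or cpu < 15]
job_id=20: ✗
job_id=21: ✗
job_id=22: ✗
job_id=23: ✗
job_id=24: ✗
job_id=25: ✗
job_id=26: ✗
job_id=27: ✓ → 2286
job_id=28: ✓ → 951
gpu_sum = 2286 + 951 = 3237
—
[cpu_sum: cpu < 46 or mem_gb > 183]
job_id=20: ✓ → 1453
job_id=21: ✗
job_id=22: ✓ → 2417
job_id=23: ✗
job_id=24: ✓ → 6165
job_id=25: ✓ → 6611
job_id=26: ✗
job_id=27: ✓ → 2286
job_id=28: ✓ → 951
cpu_sum = 1453 + 2417 + 6165 + 6611 + 2286 + 951 = 19883
—
[mem_gb_sum: mem_gb <= 150]
job_id=20: ✗
job_id=21: ✓ → 624
job_id=22: ✓ → 2417
job_id=23: ✓ → 1461
job_id=24: ✗
job_id=25: ✓ → 6611
job_id=26: ✓ → 2171
job_id=27: ✓ → 2286
job_id=28: ✓ → 951
mem_gb_sum = 624 + 2417 + 1461 + 6611 + 2171 + 2286 + 951 = 16521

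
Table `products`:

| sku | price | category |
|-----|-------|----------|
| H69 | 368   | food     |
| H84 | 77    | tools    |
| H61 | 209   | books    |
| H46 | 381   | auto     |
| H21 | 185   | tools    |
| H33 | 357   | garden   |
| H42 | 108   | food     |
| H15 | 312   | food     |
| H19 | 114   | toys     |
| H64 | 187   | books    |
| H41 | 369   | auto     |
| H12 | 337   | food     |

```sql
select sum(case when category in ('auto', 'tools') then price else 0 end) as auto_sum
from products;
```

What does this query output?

1012

sku=H69: ✗
sku=H84: ✓ → 77
sku=H61: ✗
sku=H46: ✓ → 381
sku=H21: ✓ → 185
sku=H33: ✗
sku=H42: ✗
sku=H15: ✗
sku=H19: ✗
sku=H64: ✗
sku=H41: ✓ → 369
sku=H12: ✗
auto_sum = 77 + 381 + 185 + 369 = 1012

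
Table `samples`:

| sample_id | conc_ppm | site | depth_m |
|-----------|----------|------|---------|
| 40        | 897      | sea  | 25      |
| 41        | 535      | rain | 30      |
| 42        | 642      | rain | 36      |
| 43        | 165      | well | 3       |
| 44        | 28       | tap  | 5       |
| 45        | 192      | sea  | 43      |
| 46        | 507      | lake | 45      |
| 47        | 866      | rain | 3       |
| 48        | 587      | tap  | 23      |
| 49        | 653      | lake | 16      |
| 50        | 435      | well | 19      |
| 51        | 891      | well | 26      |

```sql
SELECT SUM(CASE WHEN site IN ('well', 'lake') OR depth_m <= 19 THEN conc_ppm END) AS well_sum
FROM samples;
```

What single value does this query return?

sample_id=40: ✗
sample_id=41: ✗
sample_id=42: ✗
sample_id=43: ✓ → 165
sample_id=44: ✓ → 28
sample_id=45: ✗
sample_id=46: ✓ → 507
sample_id=47: ✓ → 866
sample_id=48: ✗
sample_id=49: ✓ → 653
sample_id=50: ✓ → 435
sample_id=51: ✓ → 891
well_sum = 165 + 28 + 507 + 866 + 653 + 435 + 891 = 3545

3545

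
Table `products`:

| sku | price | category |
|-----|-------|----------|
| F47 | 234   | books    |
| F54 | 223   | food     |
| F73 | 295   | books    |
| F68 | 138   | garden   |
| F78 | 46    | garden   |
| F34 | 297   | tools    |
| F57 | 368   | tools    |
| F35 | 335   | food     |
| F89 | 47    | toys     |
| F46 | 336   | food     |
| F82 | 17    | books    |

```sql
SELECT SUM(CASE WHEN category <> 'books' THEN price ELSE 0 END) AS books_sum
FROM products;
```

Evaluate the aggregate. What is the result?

sku=F47: ✗
sku=F54: ✓ → 223
sku=F73: ✗
sku=F68: ✓ → 138
sku=F78: ✓ → 46
sku=F34: ✓ → 297
sku=F57: ✓ → 368
sku=F35: ✓ → 335
sku=F89: ✓ → 47
sku=F46: ✓ → 336
sku=F82: ✗
books_sum = 223 + 138 + 46 + 297 + 368 + 335 + 47 + 336 = 1790

1790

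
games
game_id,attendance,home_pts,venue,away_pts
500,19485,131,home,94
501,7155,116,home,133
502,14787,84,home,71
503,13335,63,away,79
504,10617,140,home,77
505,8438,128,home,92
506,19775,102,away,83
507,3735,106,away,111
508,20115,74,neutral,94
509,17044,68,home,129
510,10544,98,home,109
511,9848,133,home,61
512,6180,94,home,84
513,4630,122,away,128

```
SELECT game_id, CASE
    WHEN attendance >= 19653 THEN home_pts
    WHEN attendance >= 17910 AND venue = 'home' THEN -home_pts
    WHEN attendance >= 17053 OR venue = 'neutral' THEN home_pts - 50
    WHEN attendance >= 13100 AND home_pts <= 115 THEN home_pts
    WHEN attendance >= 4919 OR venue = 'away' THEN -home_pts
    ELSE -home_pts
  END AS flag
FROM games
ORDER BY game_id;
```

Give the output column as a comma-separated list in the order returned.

game_id=500: attendance >= 17910 AND venue = 'home' → -131
game_id=501: attendance >= 4919 OR venue = 'away' → -116
game_id=502: attendance >= 13100 AND home_pts <= 115 → 84
game_id=503: attendance >= 13100 AND home_pts <= 115 → 63
game_id=504: attendance >= 4919 OR venue = 'away' → -140
game_id=505: attendance >= 4919 OR venue = 'away' → -128
game_id=506: attendance >= 19653 → 102
game_id=507: attendance >= 4919 OR venue = 'away' → -106
game_id=508: attendance >= 19653 → 74
game_id=509: attendance >= 13100 AND home_pts <= 115 → 68
game_id=510: attendance >= 4919 OR venue = 'away' → -98
game_id=511: attendance >= 4919 OR venue = 'away' → -133
game_id=512: attendance >= 4919 OR venue = 'away' → -94
game_id=513: attendance >= 4919 OR venue = 'away' → -122

-131, -116, 84, 63, -140, -128, 102, -106, 74, 68, -98, -133, -94, -122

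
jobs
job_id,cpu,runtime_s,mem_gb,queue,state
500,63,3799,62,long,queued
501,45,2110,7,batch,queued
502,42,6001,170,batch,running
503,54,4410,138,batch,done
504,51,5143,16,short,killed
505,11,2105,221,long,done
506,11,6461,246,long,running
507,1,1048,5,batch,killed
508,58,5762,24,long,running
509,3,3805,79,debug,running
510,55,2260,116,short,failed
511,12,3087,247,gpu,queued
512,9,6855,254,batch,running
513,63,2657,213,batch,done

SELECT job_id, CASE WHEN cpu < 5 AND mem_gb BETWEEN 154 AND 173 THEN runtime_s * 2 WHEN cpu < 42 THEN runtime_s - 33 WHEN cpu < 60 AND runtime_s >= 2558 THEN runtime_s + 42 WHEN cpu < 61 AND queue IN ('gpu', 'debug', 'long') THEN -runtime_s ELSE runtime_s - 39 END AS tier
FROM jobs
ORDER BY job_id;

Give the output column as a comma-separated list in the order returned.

3760, 2071, 6043, 4452, 5185, 2072, 6428, 1015, 5804, 3772, 2221, 3054, 6822, 2618

job_id=500: ELSE → 3760
job_id=501: ELSE → 2071
job_id=502: cpu < 60 AND runtime_s >= 2558 → 6043
job_id=503: cpu < 60 AND runtime_s >= 2558 → 4452
job_id=504: cpu < 60 AND runtime_s >= 2558 → 5185
job_id=505: cpu < 42 → 2072
job_id=506: cpu < 42 → 6428
job_id=507: cpu < 42 → 1015
job_id=508: cpu < 60 AND runtime_s >= 2558 → 5804
job_id=509: cpu < 42 → 3772
job_id=510: ELSE → 2221
job_id=511: cpu < 42 → 3054
job_id=512: cpu < 42 → 6822
job_id=513: ELSE → 2618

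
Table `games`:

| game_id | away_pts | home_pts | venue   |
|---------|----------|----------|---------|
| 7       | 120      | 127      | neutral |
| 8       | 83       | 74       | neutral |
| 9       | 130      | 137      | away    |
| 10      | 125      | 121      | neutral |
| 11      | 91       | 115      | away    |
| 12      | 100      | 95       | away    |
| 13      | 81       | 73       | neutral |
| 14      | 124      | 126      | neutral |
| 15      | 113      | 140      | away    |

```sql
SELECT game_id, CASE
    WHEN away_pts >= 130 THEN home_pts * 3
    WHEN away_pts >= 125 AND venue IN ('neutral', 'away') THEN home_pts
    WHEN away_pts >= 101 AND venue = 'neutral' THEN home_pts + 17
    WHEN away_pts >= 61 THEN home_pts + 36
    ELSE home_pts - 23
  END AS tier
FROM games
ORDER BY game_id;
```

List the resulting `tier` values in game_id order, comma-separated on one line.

game_id=7: away_pts >= 101 AND venue = 'neutral' → 144
game_id=8: away_pts >= 61 → 110
game_id=9: away_pts >= 130 → 411
game_id=10: away_pts >= 125 AND venue IN ('neutral', 'away') → 121
game_id=11: away_pts >= 61 → 151
game_id=12: away_pts >= 61 → 131
game_id=13: away_pts >= 61 → 109
game_id=14: away_pts >= 101 AND venue = 'neutral' → 143
game_id=15: away_pts >= 61 → 176

144, 110, 411, 121, 151, 131, 109, 143, 176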